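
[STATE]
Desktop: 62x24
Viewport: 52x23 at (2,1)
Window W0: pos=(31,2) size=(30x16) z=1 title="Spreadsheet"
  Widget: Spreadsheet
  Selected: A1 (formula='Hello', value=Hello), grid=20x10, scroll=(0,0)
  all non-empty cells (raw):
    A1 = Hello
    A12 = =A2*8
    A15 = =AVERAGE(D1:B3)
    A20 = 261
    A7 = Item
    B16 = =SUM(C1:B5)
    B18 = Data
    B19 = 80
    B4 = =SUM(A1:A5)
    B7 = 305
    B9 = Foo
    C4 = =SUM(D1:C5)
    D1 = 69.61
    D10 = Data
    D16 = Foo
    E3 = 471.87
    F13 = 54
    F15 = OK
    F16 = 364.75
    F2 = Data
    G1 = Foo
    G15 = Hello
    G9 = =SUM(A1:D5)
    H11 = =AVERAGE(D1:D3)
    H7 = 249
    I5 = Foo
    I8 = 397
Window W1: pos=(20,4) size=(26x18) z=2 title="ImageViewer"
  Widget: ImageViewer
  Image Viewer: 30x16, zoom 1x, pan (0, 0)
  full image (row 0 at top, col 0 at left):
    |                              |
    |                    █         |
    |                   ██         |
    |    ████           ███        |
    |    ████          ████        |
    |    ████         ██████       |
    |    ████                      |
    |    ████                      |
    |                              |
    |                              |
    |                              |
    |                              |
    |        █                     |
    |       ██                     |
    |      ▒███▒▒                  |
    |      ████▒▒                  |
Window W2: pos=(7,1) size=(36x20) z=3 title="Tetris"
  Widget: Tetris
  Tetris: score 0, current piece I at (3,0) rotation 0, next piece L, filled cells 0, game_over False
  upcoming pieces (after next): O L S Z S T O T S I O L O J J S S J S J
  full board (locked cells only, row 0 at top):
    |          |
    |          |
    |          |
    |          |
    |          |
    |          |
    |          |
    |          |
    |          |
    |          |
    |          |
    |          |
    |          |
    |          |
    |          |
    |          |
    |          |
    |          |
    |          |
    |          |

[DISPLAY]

     ┏━━━━━━━━━━━━━━━━━━━━━━━━━━━━━━━━━━┓           
     ┃ Tetris                           ┃━━━━━━━━━━━
     ┠──────────────────────────────────┨t          
     ┃          │Next:                  ┃━━┓────────
     ┃          │  ▒                    ┃  ┃        
     ┃          │▒▒▒                    ┃──┨ B      
     ┃          │                       ┃  ┃--------
     ┃          │                       ┃  ┃     0  
     ┃          │                       ┃  ┃     0  
     ┃          │Score:                 ┃  ┃     0  
     ┃          │0                      ┃  ┃     0#C
     ┃          │                       ┃█ ┃     0  
     ┃          │                       ┃  ┃     0  
     ┃          │                       ┃  ┃   305  
     ┃          │                       ┃  ┃     0  
     ┃          │                       ┃  ┃o       
     ┃          │                       ┃  ┃━━━━━━━━
     ┃          │                       ┃  ┃        
     ┃          │                       ┃  ┃        
     ┗━━━━━━━━━━━━━━━━━━━━━━━━━━━━━━━━━━┛  ┃        
                  ┗━━━━━━━━━━━━━━━━━━━━━━━━┛        
                                                    
                                                    


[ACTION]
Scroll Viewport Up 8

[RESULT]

                                                    
     ┏━━━━━━━━━━━━━━━━━━━━━━━━━━━━━━━━━━┓           
     ┃ Tetris                           ┃━━━━━━━━━━━
     ┠──────────────────────────────────┨t          
     ┃          │Next:                  ┃━━┓────────
     ┃          │  ▒                    ┃  ┃        
     ┃          │▒▒▒                    ┃──┨ B      
     ┃          │                       ┃  ┃--------
     ┃          │                       ┃  ┃     0  
     ┃          │                       ┃  ┃     0  
     ┃          │Score:                 ┃  ┃     0  
     ┃          │0                      ┃  ┃     0#C
     ┃          │                       ┃█ ┃     0  
     ┃          │                       ┃  ┃     0  
     ┃          │                       ┃  ┃   305  
     ┃          │                       ┃  ┃     0  
     ┃          │                       ┃  ┃o       
     ┃          │                       ┃  ┃━━━━━━━━
     ┃          │                       ┃  ┃        
     ┃          │                       ┃  ┃        
     ┗━━━━━━━━━━━━━━━━━━━━━━━━━━━━━━━━━━┛  ┃        
                  ┗━━━━━━━━━━━━━━━━━━━━━━━━┛        
                                                    


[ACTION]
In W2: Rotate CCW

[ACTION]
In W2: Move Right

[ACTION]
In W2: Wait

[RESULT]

                                                    
     ┏━━━━━━━━━━━━━━━━━━━━━━━━━━━━━━━━━━┓           
     ┃ Tetris                           ┃━━━━━━━━━━━
     ┠──────────────────────────────────┨t          
     ┃    █     │Next:                  ┃━━┓────────
     ┃          │  ▒                    ┃  ┃        
     ┃          │▒▒▒                    ┃──┨ B      
     ┃          │                       ┃  ┃--------
     ┃          │                       ┃  ┃     0  
     ┃          │                       ┃  ┃     0  
     ┃          │Score:                 ┃  ┃     0  
     ┃          │0                      ┃  ┃     0#C
     ┃          │                       ┃█ ┃     0  
     ┃          │                       ┃  ┃     0  
     ┃          │                       ┃  ┃   305  
     ┃          │                       ┃  ┃     0  
     ┃          │                       ┃  ┃o       
     ┃          │                       ┃  ┃━━━━━━━━
     ┃          │                       ┃  ┃        
     ┃          │                       ┃  ┃        
     ┗━━━━━━━━━━━━━━━━━━━━━━━━━━━━━━━━━━┛  ┃        
                  ┗━━━━━━━━━━━━━━━━━━━━━━━━┛        
                                                    


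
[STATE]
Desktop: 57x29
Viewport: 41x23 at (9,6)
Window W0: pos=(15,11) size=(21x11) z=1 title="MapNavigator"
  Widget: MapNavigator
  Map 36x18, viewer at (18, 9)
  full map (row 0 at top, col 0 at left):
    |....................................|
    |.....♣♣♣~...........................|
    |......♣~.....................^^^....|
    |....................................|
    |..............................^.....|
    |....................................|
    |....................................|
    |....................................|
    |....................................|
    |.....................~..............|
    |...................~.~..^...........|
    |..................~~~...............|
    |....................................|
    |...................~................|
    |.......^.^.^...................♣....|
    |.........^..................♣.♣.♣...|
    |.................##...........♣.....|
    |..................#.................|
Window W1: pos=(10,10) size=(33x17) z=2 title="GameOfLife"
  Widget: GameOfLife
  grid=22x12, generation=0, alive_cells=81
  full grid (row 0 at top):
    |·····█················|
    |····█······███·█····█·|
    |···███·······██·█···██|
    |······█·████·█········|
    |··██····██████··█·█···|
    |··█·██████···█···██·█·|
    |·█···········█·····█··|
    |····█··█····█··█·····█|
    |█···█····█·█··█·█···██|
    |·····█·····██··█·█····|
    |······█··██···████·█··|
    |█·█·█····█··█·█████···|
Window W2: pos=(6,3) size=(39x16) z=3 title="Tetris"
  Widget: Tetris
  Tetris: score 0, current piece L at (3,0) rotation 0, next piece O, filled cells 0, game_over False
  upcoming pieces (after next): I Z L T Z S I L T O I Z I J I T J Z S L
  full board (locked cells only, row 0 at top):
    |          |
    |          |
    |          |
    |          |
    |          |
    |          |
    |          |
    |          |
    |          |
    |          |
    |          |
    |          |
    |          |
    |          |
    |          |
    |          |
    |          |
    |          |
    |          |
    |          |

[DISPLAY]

        │Next:                     ┃     
        │▓▓                        ┃     
        │▓▓                        ┃     
        │                          ┃     
        │                          ┃     
        │                          ┃     
        │Score:                    ┃     
        │0                         ┃     
        │                          ┃     
        │                          ┃     
        │                          ┃     
        │                          ┃     
━━━━━━━━━━━━━━━━━━━━━━━━━━━━━━━━━━━┛     
 ┃··█·██████···█···██·█·         ┃       
 ┃·█···········█·····█··         ┃       
 ┃····█··█····█··█·····█         ┃       
 ┃█···█····█·█··█·█···██         ┃       
 ┃·····█·····██··█·█····         ┃       
 ┃······█··██···████·█··         ┃       
 ┃█·█·█····█··█·█████···         ┃       
 ┗━━━━━━━━━━━━━━━━━━━━━━━━━━━━━━━┛       
                                         
                                         


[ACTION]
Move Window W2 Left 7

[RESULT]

  │Next:                     ┃           
  │▓▓                        ┃           
  │▓▓                        ┃           
  │                          ┃           
  │                          ┃━━━┓       
  │                          ┃   ┃       
  │Score:                    ┃───┨       
  │0                         ┃   ┃       
  │                          ┃   ┃       
  │                          ┃   ┃       
  │                          ┃   ┃       
  │                          ┃   ┃       
━━━━━━━━━━━━━━━━━━━━━━━━━━━━━┛   ┃       
 ┃··█·██████···█···██·█·         ┃       
 ┃·█···········█·····█··         ┃       
 ┃····█··█····█··█·····█         ┃       
 ┃█···█····█·█··█·█···██         ┃       
 ┃·····█·····██··█·█····         ┃       
 ┃······█··██···████·█··         ┃       
 ┃█·█·█····█··█·█████···         ┃       
 ┗━━━━━━━━━━━━━━━━━━━━━━━━━━━━━━━┛       
                                         
                                         


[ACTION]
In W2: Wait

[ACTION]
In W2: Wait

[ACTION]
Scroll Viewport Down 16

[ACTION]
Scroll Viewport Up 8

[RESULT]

                                         
                                         
                                         
━━━━━━━━━━━━━━━━━━━━━━━━━━━━━┓           
                             ┃           
─────────────────────────────┨           
  │Next:                     ┃           
  │▓▓                        ┃           
  │▓▓                        ┃           
  │                          ┃           
  │                          ┃━━━┓       
  │                          ┃   ┃       
  │Score:                    ┃───┨       
  │0                         ┃   ┃       
  │                          ┃   ┃       
  │                          ┃   ┃       
  │                          ┃   ┃       
  │                          ┃   ┃       
━━━━━━━━━━━━━━━━━━━━━━━━━━━━━┛   ┃       
 ┃··█·██████···█···██·█·         ┃       
 ┃·█···········█·····█··         ┃       
 ┃····█··█····█··█·····█         ┃       
 ┃█···█····█·█··█·█···██         ┃       


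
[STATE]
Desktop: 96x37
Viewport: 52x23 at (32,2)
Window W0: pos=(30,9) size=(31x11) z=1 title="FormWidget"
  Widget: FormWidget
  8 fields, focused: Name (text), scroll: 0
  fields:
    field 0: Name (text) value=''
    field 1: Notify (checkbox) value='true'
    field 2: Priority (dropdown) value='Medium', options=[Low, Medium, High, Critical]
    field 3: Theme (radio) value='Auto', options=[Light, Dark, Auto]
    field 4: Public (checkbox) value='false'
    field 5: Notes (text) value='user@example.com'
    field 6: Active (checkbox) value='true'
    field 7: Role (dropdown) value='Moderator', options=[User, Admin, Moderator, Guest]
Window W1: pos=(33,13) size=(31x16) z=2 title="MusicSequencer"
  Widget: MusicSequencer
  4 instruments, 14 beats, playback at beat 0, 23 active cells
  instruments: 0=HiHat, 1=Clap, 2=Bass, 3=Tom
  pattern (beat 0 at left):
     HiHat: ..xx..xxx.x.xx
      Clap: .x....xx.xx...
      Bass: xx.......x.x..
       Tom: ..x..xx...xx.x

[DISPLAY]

                                                    
                                                    
                                                    
                                                    
                                                    
                                                    
                                                    
━━━━━━━━━━━━━━━━━━━━━━━━━━━━┓                       
FormWidget                  ┃                       
────────────────────────────┨                       
 Name:       [             ]┃                       
 ┏━━━━━━━━━━━━━━━━━━━━━━━━━━━━━┓                    
 ┃ MusicSequencer              ┃                    
 ┠─────────────────────────────┨                    
 ┃      ▼1234567890123         ┃                    
 ┃ HiHat··██··███·█·██         ┃                    
 ┃  Clap·█····██·██···         ┃                    
━┃  Bass██·······█·█··         ┃                    
 ┃   Tom··█··██···██·█         ┃                    
 ┃                             ┃                    
 ┃                             ┃                    
 ┃                             ┃                    
 ┃                             ┃                    


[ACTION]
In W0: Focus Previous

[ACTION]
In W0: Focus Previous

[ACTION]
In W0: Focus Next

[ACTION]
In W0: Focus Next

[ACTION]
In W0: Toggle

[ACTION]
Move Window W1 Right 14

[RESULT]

                                                    
                                                    
                                                    
                                                    
                                                    
                                                    
                                                    
━━━━━━━━━━━━━━━━━━━━━━━━━━━━┓                       
FormWidget                  ┃                       
────────────────────────────┨                       
 Name:       [             ]┃                       
 Notify:     [x┏━━━━━━━━━━━━━━━━━━━━━━━━━━━━━┓      
 Priority:   [M┃ MusicSequencer              ┃      
 Theme:      ( ┠─────────────────────────────┨      
 Public:     [ ┃      ▼1234567890123         ┃      
 Notes:      [u┃ HiHat··██··███·█·██         ┃      
 Active:     [x┃  Clap·█····██·██···         ┃      
━━━━━━━━━━━━━━━┃  Bass██·······█·█··         ┃      
               ┃   Tom··█··██···██·█         ┃      
               ┃                             ┃      
               ┃                             ┃      
               ┃                             ┃      
               ┃                             ┃      


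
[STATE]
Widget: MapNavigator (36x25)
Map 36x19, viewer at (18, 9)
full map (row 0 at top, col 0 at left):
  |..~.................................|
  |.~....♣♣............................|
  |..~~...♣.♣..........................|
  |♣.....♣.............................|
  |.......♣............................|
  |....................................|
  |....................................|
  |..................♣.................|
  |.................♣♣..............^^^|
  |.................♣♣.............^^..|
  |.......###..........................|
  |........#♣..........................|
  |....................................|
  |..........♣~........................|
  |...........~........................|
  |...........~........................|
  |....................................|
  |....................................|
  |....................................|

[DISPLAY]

                                    
                                    
                                    
..~.................................
.~....♣♣............................
..~~...♣.♣..........................
♣.....♣.............................
.......♣............................
....................................
....................................
..................♣.................
.................♣♣..............^^^
.................♣@.............^^..
.......###..........................
........#♣..........................
....................................
..........♣~........................
...........~........................
...........~........................
....................................
....................................
....................................
                                    
                                    
                                    


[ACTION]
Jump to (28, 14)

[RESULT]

..........................          
..........................          
..........................          
..........................          
..........................          
........♣.................          
.......♣♣..............^^^          
.......♣♣.............^^..          
..........................          
..........................          
..........................          
♣~........................          
.~................@.......          
.~........................          
..........................          
..........................          
..........................          
                                    
                                    
                                    
                                    
                                    
                                    
                                    
                                    


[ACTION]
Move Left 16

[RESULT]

      ..~~...♣.♣....................
      ♣.....♣.......................
      .......♣......................
      ..............................
      ..............................
      ..................♣...........
      .................♣♣...........
      .................♣♣...........
      .......###....................
      ........#♣....................
      ..............................
      ..........♣~..................
      ...........~@.................
      ...........~..................
      ..............................
      ..............................
      ..............................
                                    
                                    
                                    
                                    
                                    
                                    
                                    
                                    


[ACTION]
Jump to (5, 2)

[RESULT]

                                    
                                    
                                    
                                    
                                    
                                    
                                    
                                    
                                    
                                    
             ..~....................
             .~....♣♣...............
             ..~~.@.♣.♣.............
             ♣.....♣................
             .......♣...............
             .......................
             .......................
             ..................♣....
             .................♣♣....
             .................♣♣....
             .......###.............
             ........#♣.............
             .......................
             ..........♣~...........
             ...........~...........


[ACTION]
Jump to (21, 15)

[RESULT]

...♣.............................   
....♣............................   
.................................   
.................................   
...............♣.................   
..............♣♣..............^^^   
..............♣♣.............^^..   
....###..........................   
.....#♣..........................   
.................................   
.......♣~........................   
........~........................   
........~.........@..............   
.................................   
.................................   
.................................   
                                    
                                    
                                    
                                    
                                    
                                    
                                    
                                    
                                    


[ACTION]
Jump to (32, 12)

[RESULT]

......................              
......................              
......................              
......................              
......................              
......................              
......................              
....♣.................              
...♣♣..............^^^              
...♣♣.............^^..              
......................              
......................              
..................@...              
......................              
......................              
......................              
......................              
......................              
......................              
                                    
                                    
                                    
                                    
                                    
                                    


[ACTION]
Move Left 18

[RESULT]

    ..~.............................
    .~....♣♣........................
    ..~~...♣.♣......................
    ♣.....♣.........................
    .......♣........................
    ................................
    ................................
    ..................♣.............
    .................♣♣.............
    .................♣♣.............
    .......###......................
    ........#♣......................
    ..............@.................
    ..........♣~....................
    ...........~....................
    ...........~....................
    ................................
    ................................
    ................................
                                    
                                    
                                    
                                    
                                    
                                    


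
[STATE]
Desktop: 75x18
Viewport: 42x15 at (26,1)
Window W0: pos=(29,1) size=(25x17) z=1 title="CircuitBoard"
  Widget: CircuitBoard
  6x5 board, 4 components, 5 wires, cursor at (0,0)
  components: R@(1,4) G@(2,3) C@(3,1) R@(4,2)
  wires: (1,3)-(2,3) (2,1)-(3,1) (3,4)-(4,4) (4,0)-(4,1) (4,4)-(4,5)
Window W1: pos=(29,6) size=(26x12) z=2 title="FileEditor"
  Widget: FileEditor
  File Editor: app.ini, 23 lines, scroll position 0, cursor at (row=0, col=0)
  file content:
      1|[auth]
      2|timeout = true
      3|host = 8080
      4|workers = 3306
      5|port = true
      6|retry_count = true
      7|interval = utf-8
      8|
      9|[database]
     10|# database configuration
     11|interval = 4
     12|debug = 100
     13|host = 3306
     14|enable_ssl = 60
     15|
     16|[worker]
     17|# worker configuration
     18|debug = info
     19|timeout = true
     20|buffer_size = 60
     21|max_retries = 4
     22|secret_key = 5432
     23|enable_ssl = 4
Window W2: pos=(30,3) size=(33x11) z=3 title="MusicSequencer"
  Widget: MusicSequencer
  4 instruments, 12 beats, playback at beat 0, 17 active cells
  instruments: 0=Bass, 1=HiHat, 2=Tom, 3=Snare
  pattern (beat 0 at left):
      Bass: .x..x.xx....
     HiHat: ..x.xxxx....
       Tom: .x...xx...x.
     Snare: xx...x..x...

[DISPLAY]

   ┏━━━━━━━━━━━━━━━━━━━━━━━┓              
   ┃ CircuitBoard          ┃              
   ┠┏━━━━━━━━━━━━━━━━━━━━━━━━━━━━━━━┓     
   ┃┃ MusicSequencer                ┃     
   ┃┠───────────────────────────────┨     
   ┏┃      ▼12345678901             ┃     
   ┃┃  Bass·█··█·██····             ┃     
   ┠┃ HiHat··█·████····             ┃     
   ┃┃   Tom·█···██···█·             ┃     
   ┃┃ Snare██···█··█···             ┃     
   ┃┃                               ┃     
   ┃┃                               ┃     
   ┃┗━━━━━━━━━━━━━━━━━━━━━━━━━━━━━━━┛     
   ┃retry_count = true     ░┃             
   ┃interval = utf-8       ░┃             


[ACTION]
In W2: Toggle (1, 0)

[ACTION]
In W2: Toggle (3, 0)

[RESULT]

   ┏━━━━━━━━━━━━━━━━━━━━━━━┓              
   ┃ CircuitBoard          ┃              
   ┠┏━━━━━━━━━━━━━━━━━━━━━━━━━━━━━━━┓     
   ┃┃ MusicSequencer                ┃     
   ┃┠───────────────────────────────┨     
   ┏┃      ▼12345678901             ┃     
   ┃┃  Bass·█··█·██····             ┃     
   ┠┃ HiHat█·█·████····             ┃     
   ┃┃   Tom·█···██···█·             ┃     
   ┃┃ Snare·█···█··█···             ┃     
   ┃┃                               ┃     
   ┃┃                               ┃     
   ┃┗━━━━━━━━━━━━━━━━━━━━━━━━━━━━━━━┛     
   ┃retry_count = true     ░┃             
   ┃interval = utf-8       ░┃             


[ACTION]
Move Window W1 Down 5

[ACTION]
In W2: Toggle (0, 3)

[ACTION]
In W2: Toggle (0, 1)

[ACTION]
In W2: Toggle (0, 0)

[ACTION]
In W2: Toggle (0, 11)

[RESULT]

   ┏━━━━━━━━━━━━━━━━━━━━━━━┓              
   ┃ CircuitBoard          ┃              
   ┠┏━━━━━━━━━━━━━━━━━━━━━━━━━━━━━━━┓     
   ┃┃ MusicSequencer                ┃     
   ┃┠───────────────────────────────┨     
   ┏┃      ▼12345678901             ┃     
   ┃┃  Bass█··██·██···█             ┃     
   ┠┃ HiHat█·█·████····             ┃     
   ┃┃   Tom·█···██···█·             ┃     
   ┃┃ Snare·█···█··█···             ┃     
   ┃┃                               ┃     
   ┃┃                               ┃     
   ┃┗━━━━━━━━━━━━━━━━━━━━━━━━━━━━━━━┛     
   ┃retry_count = true     ░┃             
   ┃interval = utf-8       ░┃             


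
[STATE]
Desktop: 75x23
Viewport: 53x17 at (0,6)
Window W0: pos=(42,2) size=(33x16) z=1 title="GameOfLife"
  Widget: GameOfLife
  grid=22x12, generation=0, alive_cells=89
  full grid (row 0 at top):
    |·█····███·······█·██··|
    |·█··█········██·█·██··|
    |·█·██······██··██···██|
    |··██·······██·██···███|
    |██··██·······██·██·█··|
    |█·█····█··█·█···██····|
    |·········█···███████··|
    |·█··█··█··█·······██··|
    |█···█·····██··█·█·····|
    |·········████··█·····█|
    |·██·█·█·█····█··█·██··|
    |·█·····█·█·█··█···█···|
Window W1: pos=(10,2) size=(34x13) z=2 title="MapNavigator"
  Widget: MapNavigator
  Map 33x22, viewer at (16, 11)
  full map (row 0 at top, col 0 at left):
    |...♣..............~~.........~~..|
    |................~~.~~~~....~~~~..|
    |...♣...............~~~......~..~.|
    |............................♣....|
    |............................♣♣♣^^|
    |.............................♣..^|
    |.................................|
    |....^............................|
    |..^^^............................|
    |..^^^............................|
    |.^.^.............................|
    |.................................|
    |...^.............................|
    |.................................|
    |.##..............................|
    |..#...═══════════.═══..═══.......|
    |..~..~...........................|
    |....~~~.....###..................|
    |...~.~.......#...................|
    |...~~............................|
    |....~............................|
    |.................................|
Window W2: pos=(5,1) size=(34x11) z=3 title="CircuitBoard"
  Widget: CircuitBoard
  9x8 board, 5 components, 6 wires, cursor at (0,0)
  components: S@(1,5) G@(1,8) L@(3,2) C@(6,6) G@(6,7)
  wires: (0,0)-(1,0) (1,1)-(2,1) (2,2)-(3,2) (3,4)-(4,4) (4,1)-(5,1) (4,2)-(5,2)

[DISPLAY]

     ┃    │                           ┃....┃█····███·
     ┃1   ·   ·               S       ┃....┃█··█·····
     ┃        │                       ┃....┃█·██·····
     ┃2       ·   ·                   ┃....┃·██······
     ┃            │                   ┃....┃█··██····
     ┗━━━━━━━━━━━━━━━━━━━━━━━━━━━━━━━━┛....┃·█····█··
          ┃.##.............................┃········█
          ┃..#...═══════════.═══..═══......┃█··█··█··
          ┗━━━━━━━━━━━━━━━━━━━━━━━━━━━━━━━━┛···█·····
                                          ┃·········█
                                          ┃·██·█·█·█·
                                          ┗━━━━━━━━━━
                                                     
                                                     
                                                     
                                                     
                                                     


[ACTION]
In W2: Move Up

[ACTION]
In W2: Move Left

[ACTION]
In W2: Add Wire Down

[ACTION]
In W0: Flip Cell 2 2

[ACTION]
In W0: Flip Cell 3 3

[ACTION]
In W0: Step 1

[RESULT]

     ┃    │                           ┃....┃······█··
     ┃1   ·   ·               S       ┃....┃█··██·█··
     ┃        │                       ┃....┃█··█·····
     ┃2       ·   ·                   ┃....┃····█····
     ┃            │                   ┃....┃·██······
     ┗━━━━━━━━━━━━━━━━━━━━━━━━━━━━━━━━┛....┃·········
          ┃.##.............................┃█······██
          ┃..#...═══════════.═══..═══......┃········█
          ┗━━━━━━━━━━━━━━━━━━━━━━━━━━━━━━━━┛·········
                                          ┃·█·█·█···█
                                          ┃·██····██·
                                          ┗━━━━━━━━━━
                                                     
                                                     
                                                     
                                                     
                                                     


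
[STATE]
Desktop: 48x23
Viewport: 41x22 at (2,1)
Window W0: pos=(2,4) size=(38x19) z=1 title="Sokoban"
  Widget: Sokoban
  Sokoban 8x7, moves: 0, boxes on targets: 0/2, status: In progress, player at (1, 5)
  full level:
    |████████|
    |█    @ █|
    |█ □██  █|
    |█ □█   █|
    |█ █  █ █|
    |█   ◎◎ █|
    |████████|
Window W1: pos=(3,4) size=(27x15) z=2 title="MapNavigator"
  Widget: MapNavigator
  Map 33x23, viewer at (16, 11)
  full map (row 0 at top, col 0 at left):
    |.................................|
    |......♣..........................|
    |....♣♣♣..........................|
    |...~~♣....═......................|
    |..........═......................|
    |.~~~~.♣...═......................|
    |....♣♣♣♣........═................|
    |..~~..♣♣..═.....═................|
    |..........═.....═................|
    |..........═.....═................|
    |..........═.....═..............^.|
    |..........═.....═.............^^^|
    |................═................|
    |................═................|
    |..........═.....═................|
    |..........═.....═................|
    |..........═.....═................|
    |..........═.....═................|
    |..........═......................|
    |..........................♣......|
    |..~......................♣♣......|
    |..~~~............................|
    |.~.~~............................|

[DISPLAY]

                                         
                                         
                                         
┏┏━━━━━━━━━━━━━━━━━━━━━━━━━┓━━━━━━━━━┓   
┃┃ MapNavigator            ┃         ┃   
┠┠─────────────────────────┨─────────┨   
┃┃♣♣♣♣........═............┃         ┃   
┃┃..♣♣..═.....═............┃         ┃   
┃┃......═.....═............┃         ┃   
┃┃......═.....═............┃         ┃   
┃┃......═.....═............┃         ┃   
┃┃......═.....@............┃         ┃   
┃┃............═............┃         ┃   
┃┃............═............┃         ┃   
┃┃......═.....═............┃         ┃   
┃┃......═.....═............┃         ┃   
┃┃......═.....═............┃         ┃   
┃┗━━━━━━━━━━━━━━━━━━━━━━━━━┛         ┃   
┃                                    ┃   
┃                                    ┃   
┃                                    ┃   
┗━━━━━━━━━━━━━━━━━━━━━━━━━━━━━━━━━━━━┛   


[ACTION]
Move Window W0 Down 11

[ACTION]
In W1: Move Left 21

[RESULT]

                                         
                                         
                                         
┏┏━━━━━━━━━━━━━━━━━━━━━━━━━┓━━━━━━━━━┓   
┃┃ MapNavigator            ┃         ┃   
┠┠─────────────────────────┨─────────┨   
┃┃            ....♣♣♣♣.....┃         ┃   
┃┃            ..~~..♣♣..═..┃         ┃   
┃┃            ..........═..┃         ┃   
┃┃            ..........═..┃         ┃   
┃┃            ..........═..┃         ┃   
┃┃            @.........═..┃         ┃   
┃┃            .............┃         ┃   
┃┃            .............┃         ┃   
┃┃            ..........═..┃         ┃   
┃┃            ..........═..┃         ┃   
┃┃            ..........═..┃         ┃   
┃┗━━━━━━━━━━━━━━━━━━━━━━━━━┛         ┃   
┃                                    ┃   
┃                                    ┃   
┃                                    ┃   
┗━━━━━━━━━━━━━━━━━━━━━━━━━━━━━━━━━━━━┛   


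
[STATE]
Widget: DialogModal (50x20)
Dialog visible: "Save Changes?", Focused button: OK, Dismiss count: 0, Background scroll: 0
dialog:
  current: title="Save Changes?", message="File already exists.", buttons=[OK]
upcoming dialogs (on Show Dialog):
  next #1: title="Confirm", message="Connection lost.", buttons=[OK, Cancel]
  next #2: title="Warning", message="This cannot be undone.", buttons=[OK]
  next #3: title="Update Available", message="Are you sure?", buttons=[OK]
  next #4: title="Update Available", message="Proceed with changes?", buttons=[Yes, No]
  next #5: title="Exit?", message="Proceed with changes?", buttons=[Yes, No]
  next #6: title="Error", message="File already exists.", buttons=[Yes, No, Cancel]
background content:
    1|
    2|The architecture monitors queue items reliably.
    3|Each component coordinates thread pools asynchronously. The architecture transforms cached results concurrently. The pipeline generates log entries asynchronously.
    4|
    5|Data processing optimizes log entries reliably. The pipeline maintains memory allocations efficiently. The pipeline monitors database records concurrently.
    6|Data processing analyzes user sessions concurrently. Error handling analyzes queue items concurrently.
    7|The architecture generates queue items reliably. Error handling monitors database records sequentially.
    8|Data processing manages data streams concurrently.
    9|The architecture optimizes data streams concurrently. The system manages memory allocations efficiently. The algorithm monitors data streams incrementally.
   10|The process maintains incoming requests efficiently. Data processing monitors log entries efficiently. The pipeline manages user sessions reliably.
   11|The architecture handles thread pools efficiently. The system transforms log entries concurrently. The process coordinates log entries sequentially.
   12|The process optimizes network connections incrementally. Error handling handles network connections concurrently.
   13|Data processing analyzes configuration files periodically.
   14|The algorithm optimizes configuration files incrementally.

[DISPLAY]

                                                  
The architecture monitors queue items reliably.   
Each component coordinates thread pools asynchrono
                                                  
Data processing optimizes log entries reliably. Th
Data processing analyzes user sessions concurrentl
The architecture generates queue items reliably. E
Data processi┌──────────────────────┐concurrently.
The architect│    Save Changes?     │ms concurrent
The process m│ File already exists. │ts efficientl
The architect│         [OK]         │ efficiently.
The process o└──────────────────────┘ions incremen
Data processing analyzes configuration files perio
The algorithm optimizes configuration files increm
                                                  
                                                  
                                                  
                                                  
                                                  
                                                  


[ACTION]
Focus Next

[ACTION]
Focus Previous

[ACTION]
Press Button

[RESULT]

                                                  
The architecture monitors queue items reliably.   
Each component coordinates thread pools asynchrono
                                                  
Data processing optimizes log entries reliably. Th
Data processing analyzes user sessions concurrentl
The architecture generates queue items reliably. E
Data processing manages data streams concurrently.
The architecture optimizes data streams concurrent
The process maintains incoming requests efficientl
The architecture handles thread pools efficiently.
The process optimizes network connections incremen
Data processing analyzes configuration files perio
The algorithm optimizes configuration files increm
                                                  
                                                  
                                                  
                                                  
                                                  
                                                  
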